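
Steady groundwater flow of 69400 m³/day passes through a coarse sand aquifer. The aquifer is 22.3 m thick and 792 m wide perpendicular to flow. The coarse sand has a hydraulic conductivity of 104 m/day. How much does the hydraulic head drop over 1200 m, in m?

Cross-sectional area A = 792 × 22.3 = 17662 m².
From Q = K·A·i, i = Q / (K·A) = 69400 / (104.0 × 17662) = 0.03778.
Head loss Δh = i · L = 0.03778 × 1200 = 45.34 m.

45.3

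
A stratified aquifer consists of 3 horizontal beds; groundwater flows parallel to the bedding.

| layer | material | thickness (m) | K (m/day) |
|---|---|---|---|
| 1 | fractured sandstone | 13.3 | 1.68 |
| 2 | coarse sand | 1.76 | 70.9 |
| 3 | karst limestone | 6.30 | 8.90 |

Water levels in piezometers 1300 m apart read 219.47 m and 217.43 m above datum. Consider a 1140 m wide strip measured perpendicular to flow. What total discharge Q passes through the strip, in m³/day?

Flow is parallel to layering, so each bed carries its own Darcy discharge and the transmissivities add.
Σ(K_i·b_i) = 1.68×13.3 + 70.9×1.76 + 8.90×6.30 = 203.2 m²/day.
Hydraulic gradient i = (219.47 − 217.43) / 1300 = 2.04 / 1300 = 0.001569.
Q = Σ(K_i·b_i) · W · i = 203.2 × 1140 × 0.001569 = 363.5 m³/day.

364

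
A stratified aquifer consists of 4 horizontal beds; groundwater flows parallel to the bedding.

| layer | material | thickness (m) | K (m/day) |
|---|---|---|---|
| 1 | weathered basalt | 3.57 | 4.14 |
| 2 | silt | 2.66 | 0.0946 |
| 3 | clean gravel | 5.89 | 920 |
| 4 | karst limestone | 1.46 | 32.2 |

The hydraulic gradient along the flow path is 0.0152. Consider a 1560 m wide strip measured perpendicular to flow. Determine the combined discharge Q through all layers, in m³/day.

Flow is parallel to layering, so each bed carries its own Darcy discharge and the transmissivities add.
Σ(K_i·b_i) = 4.14×3.57 + 0.0946×2.66 + 920×5.89 + 32.2×1.46 = 5481 m²/day.
Hydraulic gradient i = 0.0152.
Q = Σ(K_i·b_i) · W · i = 5481 × 1560 × 0.01520 = 1.300e+05 m³/day.

130000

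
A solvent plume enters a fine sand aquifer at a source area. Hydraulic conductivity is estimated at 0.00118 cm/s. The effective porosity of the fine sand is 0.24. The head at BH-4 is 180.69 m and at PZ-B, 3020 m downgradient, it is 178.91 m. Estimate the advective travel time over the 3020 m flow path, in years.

Convert K: 0.00118 cm/s × 864 = 1.020 m/day.
Hydraulic gradient i = (180.69 − 178.91) / 3020 = 1.78 / 3020 = 0.0005894.
Darcy flux q = K · i = 1.020 × 0.0005894 = 0.0006009 m/day.
Seepage velocity v = q / n_e = 0.0006009 / 0.24 = 0.002504 m/day.
Travel time t = L / v = 3020 / 0.002504 = 1.206e+06 days = 3302 years.

3300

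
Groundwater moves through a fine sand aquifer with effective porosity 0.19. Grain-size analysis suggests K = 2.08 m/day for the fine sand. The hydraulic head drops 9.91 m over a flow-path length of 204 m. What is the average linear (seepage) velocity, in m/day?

0.532

Hydraulic gradient i = Δh / L = 9.91 / 204 = 0.04858.
Darcy flux q = K · i = 2.080 × 0.04858 = 0.1010 m/day.
Seepage velocity v = q / n_e = 0.1010 / 0.19 = 0.5318 m/day.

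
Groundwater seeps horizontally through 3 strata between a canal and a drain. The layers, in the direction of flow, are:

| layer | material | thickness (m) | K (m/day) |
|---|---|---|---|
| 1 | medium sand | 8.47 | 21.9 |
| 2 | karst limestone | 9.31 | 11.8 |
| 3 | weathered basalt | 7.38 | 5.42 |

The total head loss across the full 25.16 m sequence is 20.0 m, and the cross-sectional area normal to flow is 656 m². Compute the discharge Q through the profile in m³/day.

5170

Flow is perpendicular to layering, so the layers act in series and the equivalent K is the thickness-weighted harmonic mean.
Total thickness L = 8.47 + 9.31 + 7.38 = 25.16 m.
Σ(b_i/K_i) = 8.47/21.9 + 9.31/11.8 + 7.38/5.42 = 2.537 d.
K_eq = L / Σ(b_i/K_i) = 25.16 / 2.537 = 9.916 m/day.
Q = K_eq · A · (Δh/L) = 9.916 × 656 × (20.0/25.16) = 5171 m³/day.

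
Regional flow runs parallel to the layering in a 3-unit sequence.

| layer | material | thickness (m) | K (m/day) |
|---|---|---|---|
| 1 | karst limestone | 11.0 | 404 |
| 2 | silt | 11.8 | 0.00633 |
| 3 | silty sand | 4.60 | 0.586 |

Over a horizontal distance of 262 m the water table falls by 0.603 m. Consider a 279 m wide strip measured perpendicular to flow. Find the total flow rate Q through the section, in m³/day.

2860

Flow is parallel to layering, so each bed carries its own Darcy discharge and the transmissivities add.
Σ(K_i·b_i) = 404×11.0 + 0.00633×11.8 + 0.586×4.60 = 4447 m²/day.
Hydraulic gradient i = Δh / L = 0.603 / 262 = 0.002302.
Q = Σ(K_i·b_i) · W · i = 4447 × 279 × 0.002302 = 2855 m³/day.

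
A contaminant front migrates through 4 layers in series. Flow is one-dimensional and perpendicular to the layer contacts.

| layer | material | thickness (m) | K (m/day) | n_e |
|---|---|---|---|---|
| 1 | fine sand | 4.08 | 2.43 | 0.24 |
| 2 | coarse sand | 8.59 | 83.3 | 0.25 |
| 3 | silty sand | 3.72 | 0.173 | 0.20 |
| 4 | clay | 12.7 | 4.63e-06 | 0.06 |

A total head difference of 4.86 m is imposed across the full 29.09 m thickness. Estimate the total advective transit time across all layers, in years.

With flow normal to the layers, continuity requires the same specific discharge q through every layer.
Σ(b_i/K_i) = 4.08/2.43 + 8.59/83.3 + 3.72/0.173 + 12.7/4.63e-06 = 2.743e+06 d.
q = Δh / Σ(b_i/K_i) = 4.86 / 2.743e+06 = 1.772e-06 m/day.
In each layer the seepage velocity is v_i = q/n_i, so the layer transit time is t_i = b_i·n_i / q:
  layer 1 (fine sand): t_1 = 4.08 × 0.24 / 1.772e-06 = 5.527e+05 d
  layer 2 (coarse sand): t_2 = 8.59 × 0.25 / 1.772e-06 = 1.212e+06 d
  layer 3 (silty sand): t_3 = 3.72 × 0.20 / 1.772e-06 = 4.199e+05 d
  layer 4 (clay): t_4 = 12.7 × 0.06 / 1.772e-06 = 4.301e+05 d
Total t = Σ t_i = 2.615e+06 days = 7159 years.

7160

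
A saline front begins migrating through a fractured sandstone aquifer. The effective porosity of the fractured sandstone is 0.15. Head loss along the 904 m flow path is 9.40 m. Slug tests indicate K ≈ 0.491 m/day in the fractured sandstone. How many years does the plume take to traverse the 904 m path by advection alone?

Hydraulic gradient i = Δh / L = 9.40 / 904 = 0.01040.
Darcy flux q = K · i = 0.4910 × 0.01040 = 0.005106 m/day.
Seepage velocity v = q / n_e = 0.005106 / 0.15 = 0.03404 m/day.
Travel time t = L / v = 904 / 0.03404 = 26559 days = 72.72 years.

72.7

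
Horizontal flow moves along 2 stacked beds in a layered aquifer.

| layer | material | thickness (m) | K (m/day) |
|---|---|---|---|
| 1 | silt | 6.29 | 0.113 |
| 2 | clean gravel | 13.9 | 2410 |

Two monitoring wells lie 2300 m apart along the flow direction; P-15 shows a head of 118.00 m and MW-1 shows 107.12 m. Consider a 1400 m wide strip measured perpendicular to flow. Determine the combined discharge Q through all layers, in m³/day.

Flow is parallel to layering, so each bed carries its own Darcy discharge and the transmissivities add.
Σ(K_i·b_i) = 0.113×6.29 + 2410×13.9 = 33500 m²/day.
Hydraulic gradient i = (118.00 − 107.12) / 2300 = 10.88 / 2300 = 0.004730.
Q = Σ(K_i·b_i) · W · i = 33500 × 1400 × 0.004730 = 2.219e+05 m³/day.

222000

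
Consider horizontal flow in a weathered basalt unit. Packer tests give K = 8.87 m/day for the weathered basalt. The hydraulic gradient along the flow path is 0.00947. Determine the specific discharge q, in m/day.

Hydraulic gradient i = 0.00947.
Specific discharge q = K · i = 8.870 × 0.009470 = 0.08400 m/day.

0.0840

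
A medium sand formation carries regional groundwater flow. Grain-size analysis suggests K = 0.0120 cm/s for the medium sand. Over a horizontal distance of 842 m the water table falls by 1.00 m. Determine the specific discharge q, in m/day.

Convert K: 0.0120 cm/s × 864 = 10.37 m/day.
Hydraulic gradient i = Δh / L = 1.00 / 842 = 0.001188.
Specific discharge q = K · i = 10.37 × 0.001188 = 0.01231 m/day.

0.0123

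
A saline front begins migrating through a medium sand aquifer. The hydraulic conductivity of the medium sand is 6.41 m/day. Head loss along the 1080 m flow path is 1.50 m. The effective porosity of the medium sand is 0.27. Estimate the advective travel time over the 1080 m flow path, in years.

89.7

Hydraulic gradient i = Δh / L = 1.50 / 1080 = 0.001389.
Darcy flux q = K · i = 6.410 × 0.001389 = 0.008903 m/day.
Seepage velocity v = q / n_e = 0.008903 / 0.27 = 0.03297 m/day.
Travel time t = L / v = 1080 / 0.03297 = 32754 days = 89.68 years.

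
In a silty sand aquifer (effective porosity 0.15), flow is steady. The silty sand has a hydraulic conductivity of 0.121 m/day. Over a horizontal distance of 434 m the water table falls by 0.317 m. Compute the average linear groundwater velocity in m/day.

0.000589

Hydraulic gradient i = Δh / L = 0.317 / 434 = 0.0007304.
Darcy flux q = K · i = 0.1210 × 0.0007304 = 8.838e-05 m/day.
Seepage velocity v = q / n_e = 8.838e-05 / 0.15 = 0.0005892 m/day.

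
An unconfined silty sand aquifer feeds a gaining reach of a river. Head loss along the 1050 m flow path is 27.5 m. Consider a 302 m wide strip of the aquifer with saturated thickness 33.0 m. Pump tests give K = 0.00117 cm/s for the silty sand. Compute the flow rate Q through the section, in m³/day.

Convert K: 0.00117 cm/s × 864 = 1.011 m/day.
Cross-sectional area A = 302 × 33.0 = 9966 m².
Hydraulic gradient i = Δh / L = 27.5 / 1050 = 0.02619.
Darcy's law: Q = K · A · i = 1.011 × 9966 × 0.02619 = 263.9 m³/day.

264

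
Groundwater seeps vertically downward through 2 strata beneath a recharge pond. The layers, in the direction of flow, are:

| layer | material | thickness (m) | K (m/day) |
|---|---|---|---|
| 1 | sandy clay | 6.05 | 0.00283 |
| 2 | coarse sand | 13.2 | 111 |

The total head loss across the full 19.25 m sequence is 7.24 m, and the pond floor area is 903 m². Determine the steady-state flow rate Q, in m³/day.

3.06

Flow is perpendicular to layering, so the layers act in series and the equivalent K is the thickness-weighted harmonic mean.
Total thickness L = 6.05 + 13.2 = 19.25 m.
Σ(b_i/K_i) = 6.05/0.00283 + 13.2/111 = 2138 d.
K_eq = L / Σ(b_i/K_i) = 19.25 / 2138 = 0.009004 m/day.
Q = K_eq · A · (Δh/L) = 0.009004 × 903 × (7.24/19.25) = 3.058 m³/day.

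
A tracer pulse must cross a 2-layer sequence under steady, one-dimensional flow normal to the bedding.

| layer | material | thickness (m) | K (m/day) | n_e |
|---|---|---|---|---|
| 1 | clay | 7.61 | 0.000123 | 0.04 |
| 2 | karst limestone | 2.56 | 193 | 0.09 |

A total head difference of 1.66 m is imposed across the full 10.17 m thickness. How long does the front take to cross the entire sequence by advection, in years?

With flow normal to the layers, continuity requires the same specific discharge q through every layer.
Σ(b_i/K_i) = 7.61/0.000123 + 2.56/193 = 61870 d.
q = Δh / Σ(b_i/K_i) = 1.66 / 61870 = 2.683e-05 m/day.
In each layer the seepage velocity is v_i = q/n_i, so the layer transit time is t_i = b_i·n_i / q:
  layer 1 (clay): t_1 = 7.61 × 0.04 / 2.683e-05 = 11345 d
  layer 2 (karst limestone): t_2 = 2.56 × 0.09 / 2.683e-05 = 8587 d
Total t = Σ t_i = 19933 days = 54.57 years.

54.6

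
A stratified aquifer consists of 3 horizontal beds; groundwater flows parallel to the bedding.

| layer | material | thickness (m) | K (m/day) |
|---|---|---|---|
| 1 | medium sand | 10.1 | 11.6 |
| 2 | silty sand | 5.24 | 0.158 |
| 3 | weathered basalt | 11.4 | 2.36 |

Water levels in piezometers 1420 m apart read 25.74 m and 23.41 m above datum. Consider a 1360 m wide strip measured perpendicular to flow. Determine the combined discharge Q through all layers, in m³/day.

323

Flow is parallel to layering, so each bed carries its own Darcy discharge and the transmissivities add.
Σ(K_i·b_i) = 11.6×10.1 + 0.158×5.24 + 2.36×11.4 = 144.9 m²/day.
Hydraulic gradient i = (25.74 − 23.41) / 1420 = 2.33 / 1420 = 0.001641.
Q = Σ(K_i·b_i) · W · i = 144.9 × 1360 × 0.001641 = 323.3 m³/day.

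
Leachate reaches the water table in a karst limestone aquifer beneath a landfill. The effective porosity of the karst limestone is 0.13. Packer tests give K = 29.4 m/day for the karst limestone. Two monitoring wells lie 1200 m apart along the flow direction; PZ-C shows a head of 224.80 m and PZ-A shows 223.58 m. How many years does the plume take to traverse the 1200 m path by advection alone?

14.3

Hydraulic gradient i = (224.80 − 223.58) / 1200 = 1.22 / 1200 = 0.001017.
Darcy flux q = K · i = 29.40 × 0.001017 = 0.02989 m/day.
Seepage velocity v = q / n_e = 0.02989 / 0.13 = 0.2299 m/day.
Travel time t = L / v = 1200 / 0.2299 = 5219 days = 14.29 years.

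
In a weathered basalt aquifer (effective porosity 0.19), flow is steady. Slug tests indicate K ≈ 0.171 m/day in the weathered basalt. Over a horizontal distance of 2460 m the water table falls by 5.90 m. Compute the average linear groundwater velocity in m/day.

0.00216

Hydraulic gradient i = Δh / L = 5.90 / 2460 = 0.002398.
Darcy flux q = K · i = 0.1710 × 0.002398 = 0.0004101 m/day.
Seepage velocity v = q / n_e = 0.0004101 / 0.19 = 0.002159 m/day.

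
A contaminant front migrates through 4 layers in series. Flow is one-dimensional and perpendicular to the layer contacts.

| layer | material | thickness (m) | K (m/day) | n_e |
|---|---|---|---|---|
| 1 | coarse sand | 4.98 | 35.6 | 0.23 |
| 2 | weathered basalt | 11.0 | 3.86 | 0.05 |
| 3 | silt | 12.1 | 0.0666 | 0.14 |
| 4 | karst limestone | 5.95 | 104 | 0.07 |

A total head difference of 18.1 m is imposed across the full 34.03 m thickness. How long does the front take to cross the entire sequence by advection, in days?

38.8

With flow normal to the layers, continuity requires the same specific discharge q through every layer.
Σ(b_i/K_i) = 4.98/35.6 + 11.0/3.86 + 12.1/0.0666 + 5.95/104 = 184.7 d.
q = Δh / Σ(b_i/K_i) = 18.1 / 184.7 = 0.09798 m/day.
In each layer the seepage velocity is v_i = q/n_i, so the layer transit time is t_i = b_i·n_i / q:
  layer 1 (coarse sand): t_1 = 4.98 × 0.23 / 0.09798 = 11.69 d
  layer 2 (weathered basalt): t_2 = 11.0 × 0.05 / 0.09798 = 5.613 d
  layer 3 (silt): t_3 = 12.1 × 0.14 / 0.09798 = 17.29 d
  layer 4 (karst limestone): t_4 = 5.95 × 0.07 / 0.09798 = 4.251 d
Total t = Σ t_i = 38.84 days.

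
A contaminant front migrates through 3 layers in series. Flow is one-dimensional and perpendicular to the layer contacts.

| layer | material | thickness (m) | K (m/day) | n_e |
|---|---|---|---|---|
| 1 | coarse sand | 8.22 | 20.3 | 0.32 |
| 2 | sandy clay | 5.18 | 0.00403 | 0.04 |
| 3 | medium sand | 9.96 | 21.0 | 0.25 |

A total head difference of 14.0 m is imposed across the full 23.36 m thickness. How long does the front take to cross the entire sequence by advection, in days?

489

With flow normal to the layers, continuity requires the same specific discharge q through every layer.
Σ(b_i/K_i) = 8.22/20.3 + 5.18/0.00403 + 9.96/21.0 = 1286 d.
q = Δh / Σ(b_i/K_i) = 14.0 / 1286 = 0.01088 m/day.
In each layer the seepage velocity is v_i = q/n_i, so the layer transit time is t_i = b_i·n_i / q:
  layer 1 (coarse sand): t_1 = 8.22 × 0.32 / 0.01088 = 241.7 d
  layer 2 (sandy clay): t_2 = 5.18 × 0.04 / 0.01088 = 19.04 d
  layer 3 (medium sand): t_3 = 9.96 × 0.25 / 0.01088 = 228.8 d
Total t = Σ t_i = 489.5 days.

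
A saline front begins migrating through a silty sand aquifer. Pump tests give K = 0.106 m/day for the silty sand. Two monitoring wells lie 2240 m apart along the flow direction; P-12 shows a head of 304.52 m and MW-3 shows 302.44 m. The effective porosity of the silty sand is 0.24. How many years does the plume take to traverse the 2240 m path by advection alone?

Hydraulic gradient i = (304.52 − 302.44) / 2240 = 2.08 / 2240 = 0.0009286.
Darcy flux q = K · i = 0.1060 × 0.0009286 = 9.843e-05 m/day.
Seepage velocity v = q / n_e = 9.843e-05 / 0.24 = 0.0004101 m/day.
Travel time t = L / v = 2240 / 0.0004101 = 5.462e+06 days = 14954 years.

15000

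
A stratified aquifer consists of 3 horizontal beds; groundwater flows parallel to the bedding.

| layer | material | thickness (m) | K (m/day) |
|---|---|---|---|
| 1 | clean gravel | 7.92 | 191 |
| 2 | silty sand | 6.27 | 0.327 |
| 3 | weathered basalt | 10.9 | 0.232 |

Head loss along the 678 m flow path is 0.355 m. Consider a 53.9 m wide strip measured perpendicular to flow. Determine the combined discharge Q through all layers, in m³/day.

Flow is parallel to layering, so each bed carries its own Darcy discharge and the transmissivities add.
Σ(K_i·b_i) = 191×7.92 + 0.327×6.27 + 0.232×10.9 = 1517 m²/day.
Hydraulic gradient i = Δh / L = 0.355 / 678 = 0.0005236.
Q = Σ(K_i·b_i) · W · i = 1517 × 53.9 × 0.0005236 = 42.82 m³/day.

42.8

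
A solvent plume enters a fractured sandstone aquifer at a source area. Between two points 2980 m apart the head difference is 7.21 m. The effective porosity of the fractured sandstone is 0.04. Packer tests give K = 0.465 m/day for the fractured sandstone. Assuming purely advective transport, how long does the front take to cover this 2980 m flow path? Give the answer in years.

Hydraulic gradient i = Δh / L = 7.21 / 2980 = 0.002419.
Darcy flux q = K · i = 0.4650 × 0.002419 = 0.001125 m/day.
Seepage velocity v = q / n_e = 0.001125 / 0.04 = 0.02813 m/day.
Travel time t = L / v = 2980 / 0.02813 = 1.060e+05 days = 290.1 years.

290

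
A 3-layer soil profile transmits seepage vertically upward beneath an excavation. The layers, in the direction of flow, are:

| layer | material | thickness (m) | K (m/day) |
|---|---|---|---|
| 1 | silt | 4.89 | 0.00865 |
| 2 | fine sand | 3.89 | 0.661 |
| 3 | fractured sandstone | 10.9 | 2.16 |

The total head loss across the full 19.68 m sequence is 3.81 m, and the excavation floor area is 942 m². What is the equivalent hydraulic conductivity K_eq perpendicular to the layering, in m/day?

0.0342

Flow is perpendicular to layering, so the layers act in series and the equivalent K is the thickness-weighted harmonic mean.
Total thickness L = 4.89 + 3.89 + 10.9 = 19.68 m.
Σ(b_i/K_i) = 4.89/0.00865 + 3.89/0.661 + 10.9/2.16 = 576.2 d.
K_eq = L / Σ(b_i/K_i) = 19.68 / 576.2 = 0.03415 m/day.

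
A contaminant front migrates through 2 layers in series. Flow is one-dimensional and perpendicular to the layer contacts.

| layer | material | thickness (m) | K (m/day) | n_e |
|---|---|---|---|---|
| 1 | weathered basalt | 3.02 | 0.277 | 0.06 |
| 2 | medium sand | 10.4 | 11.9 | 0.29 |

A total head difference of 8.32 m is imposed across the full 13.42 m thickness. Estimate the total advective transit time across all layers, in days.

With flow normal to the layers, continuity requires the same specific discharge q through every layer.
Σ(b_i/K_i) = 3.02/0.277 + 10.4/11.9 = 11.78 d.
q = Δh / Σ(b_i/K_i) = 8.32 / 11.78 = 0.7065 m/day.
In each layer the seepage velocity is v_i = q/n_i, so the layer transit time is t_i = b_i·n_i / q:
  layer 1 (weathered basalt): t_1 = 3.02 × 0.06 / 0.7065 = 0.2565 d
  layer 2 (medium sand): t_2 = 10.4 × 0.29 / 0.7065 = 4.269 d
Total t = Σ t_i = 4.525 days.

4.53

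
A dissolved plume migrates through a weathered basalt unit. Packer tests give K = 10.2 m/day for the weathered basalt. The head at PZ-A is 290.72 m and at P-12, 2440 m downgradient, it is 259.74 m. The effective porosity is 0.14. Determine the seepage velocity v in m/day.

0.925

Hydraulic gradient i = (290.72 − 259.74) / 2440 = 30.98 / 2440 = 0.01270.
Darcy flux q = K · i = 10.20 × 0.01270 = 0.1295 m/day.
Seepage velocity v = q / n_e = 0.1295 / 0.14 = 0.9250 m/day.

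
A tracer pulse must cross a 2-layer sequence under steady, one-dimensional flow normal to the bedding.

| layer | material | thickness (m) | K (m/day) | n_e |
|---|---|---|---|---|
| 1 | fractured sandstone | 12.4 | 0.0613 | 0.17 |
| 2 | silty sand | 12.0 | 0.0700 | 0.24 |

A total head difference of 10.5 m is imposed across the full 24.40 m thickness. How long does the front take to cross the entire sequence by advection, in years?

With flow normal to the layers, continuity requires the same specific discharge q through every layer.
Σ(b_i/K_i) = 12.4/0.0613 + 12.0/0.0700 = 373.7 d.
q = Δh / Σ(b_i/K_i) = 10.5 / 373.7 = 0.02810 m/day.
In each layer the seepage velocity is v_i = q/n_i, so the layer transit time is t_i = b_i·n_i / q:
  layer 1 (fractured sandstone): t_1 = 12.4 × 0.17 / 0.02810 = 75.03 d
  layer 2 (silty sand): t_2 = 12.0 × 0.24 / 0.02810 = 102.5 d
Total t = Σ t_i = 177.5 days = 0.4861 years.

0.486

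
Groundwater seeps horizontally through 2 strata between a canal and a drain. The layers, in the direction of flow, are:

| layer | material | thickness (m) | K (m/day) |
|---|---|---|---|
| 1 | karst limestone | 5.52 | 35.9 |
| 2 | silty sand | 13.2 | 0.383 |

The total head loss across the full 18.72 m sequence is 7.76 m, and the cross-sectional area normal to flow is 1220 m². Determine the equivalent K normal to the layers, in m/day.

Flow is perpendicular to layering, so the layers act in series and the equivalent K is the thickness-weighted harmonic mean.
Total thickness L = 5.52 + 13.2 = 18.72 m.
Σ(b_i/K_i) = 5.52/35.9 + 13.2/0.383 = 34.62 d.
K_eq = L / Σ(b_i/K_i) = 18.72 / 34.62 = 0.5408 m/day.

0.541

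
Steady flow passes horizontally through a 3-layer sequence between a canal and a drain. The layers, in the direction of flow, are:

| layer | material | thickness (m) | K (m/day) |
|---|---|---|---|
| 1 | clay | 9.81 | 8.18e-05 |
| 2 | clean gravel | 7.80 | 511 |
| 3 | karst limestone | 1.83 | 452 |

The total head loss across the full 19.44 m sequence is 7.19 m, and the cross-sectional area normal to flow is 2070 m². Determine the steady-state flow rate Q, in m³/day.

Flow is perpendicular to layering, so the layers act in series and the equivalent K is the thickness-weighted harmonic mean.
Total thickness L = 9.81 + 7.80 + 1.83 = 19.44 m.
Σ(b_i/K_i) = 9.81/8.18e-05 + 7.80/511 + 1.83/452 = 1.199e+05 d.
K_eq = L / Σ(b_i/K_i) = 19.44 / 1.199e+05 = 0.0001621 m/day.
Q = K_eq · A · (Δh/L) = 0.0001621 × 2070 × (7.19/19.44) = 0.1241 m³/day.

0.124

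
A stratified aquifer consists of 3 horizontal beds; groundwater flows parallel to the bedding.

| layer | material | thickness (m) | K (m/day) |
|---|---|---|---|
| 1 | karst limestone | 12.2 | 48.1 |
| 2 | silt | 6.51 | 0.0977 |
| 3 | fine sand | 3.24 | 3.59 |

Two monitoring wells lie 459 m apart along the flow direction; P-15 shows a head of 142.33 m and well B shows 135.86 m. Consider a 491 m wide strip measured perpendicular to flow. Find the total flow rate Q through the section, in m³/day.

4150

Flow is parallel to layering, so each bed carries its own Darcy discharge and the transmissivities add.
Σ(K_i·b_i) = 48.1×12.2 + 0.0977×6.51 + 3.59×3.24 = 599.1 m²/day.
Hydraulic gradient i = (142.33 − 135.86) / 459 = 6.47 / 459 = 0.01410.
Q = Σ(K_i·b_i) · W · i = 599.1 × 491 × 0.01410 = 4146 m³/day.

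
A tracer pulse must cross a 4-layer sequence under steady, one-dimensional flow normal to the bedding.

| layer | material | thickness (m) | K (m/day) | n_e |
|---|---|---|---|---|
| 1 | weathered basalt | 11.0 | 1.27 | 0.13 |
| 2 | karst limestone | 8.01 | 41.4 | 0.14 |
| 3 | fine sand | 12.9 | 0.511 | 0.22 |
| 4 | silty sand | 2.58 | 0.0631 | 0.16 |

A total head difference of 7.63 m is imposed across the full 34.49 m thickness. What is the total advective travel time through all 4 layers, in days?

57.0

With flow normal to the layers, continuity requires the same specific discharge q through every layer.
Σ(b_i/K_i) = 11.0/1.27 + 8.01/41.4 + 12.9/0.511 + 2.58/0.0631 = 74.99 d.
q = Δh / Σ(b_i/K_i) = 7.63 / 74.99 = 0.1018 m/day.
In each layer the seepage velocity is v_i = q/n_i, so the layer transit time is t_i = b_i·n_i / q:
  layer 1 (weathered basalt): t_1 = 11.0 × 0.13 / 0.1018 = 14.05 d
  layer 2 (karst limestone): t_2 = 8.01 × 0.14 / 0.1018 = 11.02 d
  layer 3 (fine sand): t_3 = 12.9 × 0.22 / 0.1018 = 27.89 d
  layer 4 (silty sand): t_4 = 2.58 × 0.16 / 0.1018 = 4.057 d
Total t = Σ t_i = 57.02 days.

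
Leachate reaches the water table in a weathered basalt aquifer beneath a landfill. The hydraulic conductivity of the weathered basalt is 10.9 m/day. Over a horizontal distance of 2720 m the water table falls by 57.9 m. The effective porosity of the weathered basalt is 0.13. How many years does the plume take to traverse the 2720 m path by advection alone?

4.17

Hydraulic gradient i = Δh / L = 57.9 / 2720 = 0.02129.
Darcy flux q = K · i = 10.90 × 0.02129 = 0.2320 m/day.
Seepage velocity v = q / n_e = 0.2320 / 0.13 = 1.785 m/day.
Travel time t = L / v = 2720 / 1.785 = 1524 days = 4.172 years.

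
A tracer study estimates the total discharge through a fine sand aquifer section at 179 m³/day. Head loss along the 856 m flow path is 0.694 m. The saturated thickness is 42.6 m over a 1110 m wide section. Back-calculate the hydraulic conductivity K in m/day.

Cross-sectional area A = 1110 × 42.6 = 47286 m².
Hydraulic gradient i = Δh / L = 0.694 / 856 = 0.0008107.
From Q = K·A·i, K = Q / (A·i) = 179 / (47286 × 0.0008107) = 4.669 m/day.

4.67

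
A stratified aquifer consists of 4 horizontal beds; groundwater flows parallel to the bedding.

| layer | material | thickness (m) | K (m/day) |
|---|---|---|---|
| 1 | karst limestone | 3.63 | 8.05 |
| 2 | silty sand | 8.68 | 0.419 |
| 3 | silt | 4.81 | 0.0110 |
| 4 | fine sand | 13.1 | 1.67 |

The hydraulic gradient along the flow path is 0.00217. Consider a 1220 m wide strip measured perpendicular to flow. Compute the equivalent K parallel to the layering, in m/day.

Flow is parallel to layering, so each bed carries its own Darcy discharge and the transmissivities add.
Σ(K_i·b_i) = 8.05×3.63 + 0.419×8.68 + 0.0110×4.81 + 1.67×13.1 = 54.79 m²/day.
Total thickness b = 30.22 m, so K_eq = Σ(K_i·b_i)/b = 1.813 m/day.

1.81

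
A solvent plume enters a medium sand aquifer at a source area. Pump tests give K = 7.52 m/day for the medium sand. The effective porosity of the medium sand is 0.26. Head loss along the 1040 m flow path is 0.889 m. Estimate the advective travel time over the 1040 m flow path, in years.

115

Hydraulic gradient i = Δh / L = 0.889 / 1040 = 0.0008548.
Darcy flux q = K · i = 7.520 × 0.0008548 = 0.006428 m/day.
Seepage velocity v = q / n_e = 0.006428 / 0.26 = 0.02472 m/day.
Travel time t = L / v = 1040 / 0.02472 = 42065 days = 115.2 years.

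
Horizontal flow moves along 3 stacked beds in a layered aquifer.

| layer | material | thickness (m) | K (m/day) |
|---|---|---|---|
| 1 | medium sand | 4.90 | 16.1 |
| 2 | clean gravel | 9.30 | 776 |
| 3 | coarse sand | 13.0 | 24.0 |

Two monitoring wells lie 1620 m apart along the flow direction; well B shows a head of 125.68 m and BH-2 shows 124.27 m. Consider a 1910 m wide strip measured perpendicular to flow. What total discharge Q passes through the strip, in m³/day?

12600

Flow is parallel to layering, so each bed carries its own Darcy discharge and the transmissivities add.
Σ(K_i·b_i) = 16.1×4.90 + 776×9.30 + 24.0×13.0 = 7608 m²/day.
Hydraulic gradient i = (125.68 − 124.27) / 1620 = 1.41 / 1620 = 0.0008704.
Q = Σ(K_i·b_i) · W · i = 7608 × 1910 × 0.0008704 = 12647 m³/day.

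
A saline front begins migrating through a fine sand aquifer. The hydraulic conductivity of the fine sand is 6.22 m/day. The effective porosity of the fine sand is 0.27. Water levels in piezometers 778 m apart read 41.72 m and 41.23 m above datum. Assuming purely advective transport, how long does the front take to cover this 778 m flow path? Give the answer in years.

147

Hydraulic gradient i = (41.72 − 41.23) / 778 = 0.49 / 778 = 0.0006298.
Darcy flux q = K · i = 6.220 × 0.0006298 = 0.003917 m/day.
Seepage velocity v = q / n_e = 0.003917 / 0.27 = 0.01451 m/day.
Travel time t = L / v = 778 / 0.01451 = 53621 days = 146.8 years.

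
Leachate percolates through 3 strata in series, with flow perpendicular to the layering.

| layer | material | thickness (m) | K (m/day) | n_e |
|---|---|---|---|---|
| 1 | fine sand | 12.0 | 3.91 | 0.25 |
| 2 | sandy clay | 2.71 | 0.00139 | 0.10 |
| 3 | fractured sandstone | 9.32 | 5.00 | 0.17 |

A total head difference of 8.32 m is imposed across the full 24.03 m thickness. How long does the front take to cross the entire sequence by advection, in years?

3.12

With flow normal to the layers, continuity requires the same specific discharge q through every layer.
Σ(b_i/K_i) = 12.0/3.91 + 2.71/0.00139 + 9.32/5.00 = 1955 d.
q = Δh / Σ(b_i/K_i) = 8.32 / 1955 = 0.004257 m/day.
In each layer the seepage velocity is v_i = q/n_i, so the layer transit time is t_i = b_i·n_i / q:
  layer 1 (fine sand): t_1 = 12.0 × 0.25 / 0.004257 = 704.8 d
  layer 2 (sandy clay): t_2 = 2.71 × 0.10 / 0.004257 = 63.66 d
  layer 3 (fractured sandstone): t_3 = 9.32 × 0.17 / 0.004257 = 372.2 d
Total t = Σ t_i = 1141 days = 3.123 years.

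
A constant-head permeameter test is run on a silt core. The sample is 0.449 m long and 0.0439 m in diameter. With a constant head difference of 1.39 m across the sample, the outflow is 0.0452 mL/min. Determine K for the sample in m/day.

0.0139

Cross-sectional area A = π·(d/2)² = π × (0.0439/2)² = 0.001514 m².
Convert discharge: 0.0452 mL/min = 7.533e-10 m³/s.
Darcy's law rearranged: K = Q·L / (A·Δh) = 7.533e-10 × 0.449 / (0.001514 × 1.39) = 1.608e-07 m/s = 0.01389 m/day.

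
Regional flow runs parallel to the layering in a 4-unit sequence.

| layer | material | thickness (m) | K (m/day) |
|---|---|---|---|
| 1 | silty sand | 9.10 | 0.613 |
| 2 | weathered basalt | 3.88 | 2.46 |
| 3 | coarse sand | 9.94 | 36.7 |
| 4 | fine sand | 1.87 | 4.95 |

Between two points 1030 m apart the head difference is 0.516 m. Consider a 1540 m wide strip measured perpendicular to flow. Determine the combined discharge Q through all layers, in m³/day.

Flow is parallel to layering, so each bed carries its own Darcy discharge and the transmissivities add.
Σ(K_i·b_i) = 0.613×9.10 + 2.46×3.88 + 36.7×9.94 + 4.95×1.87 = 389.2 m²/day.
Hydraulic gradient i = Δh / L = 0.516 / 1030 = 0.0005010.
Q = Σ(K_i·b_i) · W · i = 389.2 × 1540 × 0.0005010 = 300.2 m³/day.

300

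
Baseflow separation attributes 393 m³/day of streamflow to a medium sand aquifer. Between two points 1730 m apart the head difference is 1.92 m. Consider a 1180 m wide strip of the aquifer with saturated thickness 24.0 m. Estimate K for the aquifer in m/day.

Cross-sectional area A = 1180 × 24.0 = 28320 m².
Hydraulic gradient i = Δh / L = 1.92 / 1730 = 0.001110.
From Q = K·A·i, K = Q / (A·i) = 393 / (28320 × 0.001110) = 12.50 m/day.

12.5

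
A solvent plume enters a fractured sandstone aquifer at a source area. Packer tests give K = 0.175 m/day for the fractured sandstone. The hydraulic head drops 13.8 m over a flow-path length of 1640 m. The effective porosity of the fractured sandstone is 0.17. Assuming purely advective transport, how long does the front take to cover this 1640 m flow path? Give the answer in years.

Hydraulic gradient i = Δh / L = 13.8 / 1640 = 0.008415.
Darcy flux q = K · i = 0.1750 × 0.008415 = 0.001473 m/day.
Seepage velocity v = q / n_e = 0.001473 / 0.17 = 0.008662 m/day.
Travel time t = L / v = 1640 / 0.008662 = 1.893e+05 days = 518.4 years.

518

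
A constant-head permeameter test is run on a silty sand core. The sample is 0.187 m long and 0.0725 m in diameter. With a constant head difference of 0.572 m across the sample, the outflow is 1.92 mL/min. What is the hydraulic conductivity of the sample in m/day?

Cross-sectional area A = π·(d/2)² = π × (0.0725/2)² = 0.004128 m².
Convert discharge: 1.92 mL/min = 3.200e-08 m³/s.
Darcy's law rearranged: K = Q·L / (A·Δh) = 3.200e-08 × 0.187 / (0.004128 × 0.572) = 2.534e-06 m/s = 0.2189 m/day.

0.219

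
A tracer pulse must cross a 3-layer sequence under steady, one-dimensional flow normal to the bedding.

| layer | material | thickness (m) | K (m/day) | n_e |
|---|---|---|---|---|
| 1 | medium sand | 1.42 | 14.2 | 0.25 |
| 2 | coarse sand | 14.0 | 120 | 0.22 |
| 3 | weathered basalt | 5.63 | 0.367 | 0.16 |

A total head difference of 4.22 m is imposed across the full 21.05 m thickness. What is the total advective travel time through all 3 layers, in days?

16.0

With flow normal to the layers, continuity requires the same specific discharge q through every layer.
Σ(b_i/K_i) = 1.42/14.2 + 14.0/120 + 5.63/0.367 = 15.56 d.
q = Δh / Σ(b_i/K_i) = 4.22 / 15.56 = 0.2713 m/day.
In each layer the seepage velocity is v_i = q/n_i, so the layer transit time is t_i = b_i·n_i / q:
  layer 1 (medium sand): t_1 = 1.42 × 0.25 / 0.2713 = 1.309 d
  layer 2 (coarse sand): t_2 = 14.0 × 0.22 / 0.2713 = 11.35 d
  layer 3 (weathered basalt): t_3 = 5.63 × 0.16 / 0.2713 = 3.321 d
Total t = Σ t_i = 15.98 days.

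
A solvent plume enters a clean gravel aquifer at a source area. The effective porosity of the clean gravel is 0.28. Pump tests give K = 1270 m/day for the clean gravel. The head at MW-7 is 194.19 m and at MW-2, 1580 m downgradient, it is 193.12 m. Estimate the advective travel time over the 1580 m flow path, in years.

1.41

Hydraulic gradient i = (194.19 − 193.12) / 1580 = 1.07 / 1580 = 0.0006772.
Darcy flux q = K · i = 1270 × 0.0006772 = 0.8601 m/day.
Seepage velocity v = q / n_e = 0.8601 / 0.28 = 3.072 m/day.
Travel time t = L / v = 1580 / 3.072 = 514.4 days = 1.408 years.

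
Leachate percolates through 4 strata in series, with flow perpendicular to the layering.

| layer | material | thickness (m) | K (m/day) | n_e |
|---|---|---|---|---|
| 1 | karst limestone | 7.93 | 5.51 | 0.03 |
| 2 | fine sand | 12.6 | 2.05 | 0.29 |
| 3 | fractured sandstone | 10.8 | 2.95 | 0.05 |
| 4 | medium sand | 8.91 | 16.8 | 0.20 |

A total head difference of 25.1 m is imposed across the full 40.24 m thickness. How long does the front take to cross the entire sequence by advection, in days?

With flow normal to the layers, continuity requires the same specific discharge q through every layer.
Σ(b_i/K_i) = 7.93/5.51 + 12.6/2.05 + 10.8/2.95 + 8.91/16.8 = 11.78 d.
q = Δh / Σ(b_i/K_i) = 25.1 / 11.78 = 2.131 m/day.
In each layer the seepage velocity is v_i = q/n_i, so the layer transit time is t_i = b_i·n_i / q:
  layer 1 (karst limestone): t_1 = 7.93 × 0.03 / 2.131 = 0.1116 d
  layer 2 (fine sand): t_2 = 12.6 × 0.29 / 2.131 = 1.714 d
  layer 3 (fractured sandstone): t_3 = 10.8 × 0.05 / 2.131 = 0.2534 d
  layer 4 (medium sand): t_4 = 8.91 × 0.20 / 2.131 = 0.8361 d
Total t = Σ t_i = 2.916 days.

2.92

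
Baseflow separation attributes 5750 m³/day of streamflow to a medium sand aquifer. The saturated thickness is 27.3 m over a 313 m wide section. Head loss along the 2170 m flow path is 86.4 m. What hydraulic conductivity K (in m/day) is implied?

Cross-sectional area A = 313 × 27.3 = 8545 m².
Hydraulic gradient i = Δh / L = 86.4 / 2170 = 0.03982.
From Q = K·A·i, K = Q / (A·i) = 5750 / (8545 × 0.03982) = 16.90 m/day.

16.9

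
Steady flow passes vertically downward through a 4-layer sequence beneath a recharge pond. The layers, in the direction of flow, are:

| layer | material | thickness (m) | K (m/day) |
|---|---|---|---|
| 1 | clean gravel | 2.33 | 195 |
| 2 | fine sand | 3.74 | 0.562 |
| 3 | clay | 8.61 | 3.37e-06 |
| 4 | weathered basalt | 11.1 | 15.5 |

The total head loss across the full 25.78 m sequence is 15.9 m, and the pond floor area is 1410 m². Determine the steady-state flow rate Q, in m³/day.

0.00877

Flow is perpendicular to layering, so the layers act in series and the equivalent K is the thickness-weighted harmonic mean.
Total thickness L = 2.33 + 3.74 + 8.61 + 11.1 = 25.78 m.
Σ(b_i/K_i) = 2.33/195 + 3.74/0.562 + 8.61/3.37e-06 + 11.1/15.5 = 2.555e+06 d.
K_eq = L / Σ(b_i/K_i) = 25.78 / 2.555e+06 = 1.009e-05 m/day.
Q = K_eq · A · (Δh/L) = 1.009e-05 × 1410 × (15.9/25.78) = 0.008775 m³/day.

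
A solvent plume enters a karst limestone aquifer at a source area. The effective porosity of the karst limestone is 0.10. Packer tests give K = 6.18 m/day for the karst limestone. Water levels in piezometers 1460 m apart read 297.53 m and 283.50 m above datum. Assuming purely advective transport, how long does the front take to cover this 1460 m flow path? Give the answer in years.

Hydraulic gradient i = (297.53 − 283.50) / 1460 = 14.03 / 1460 = 0.009610.
Darcy flux q = K · i = 6.180 × 0.009610 = 0.05939 m/day.
Seepage velocity v = q / n_e = 0.05939 / 0.10 = 0.5939 m/day.
Travel time t = L / v = 1460 / 0.5939 = 2458 days = 6.731 years.

6.73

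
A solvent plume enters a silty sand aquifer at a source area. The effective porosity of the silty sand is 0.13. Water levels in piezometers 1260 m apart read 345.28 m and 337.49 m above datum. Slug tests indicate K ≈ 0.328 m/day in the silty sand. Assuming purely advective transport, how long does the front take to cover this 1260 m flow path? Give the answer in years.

221

Hydraulic gradient i = (345.28 − 337.49) / 1260 = 7.79 / 1260 = 0.006183.
Darcy flux q = K · i = 0.3280 × 0.006183 = 0.002028 m/day.
Seepage velocity v = q / n_e = 0.002028 / 0.13 = 0.01560 m/day.
Travel time t = L / v = 1260 / 0.01560 = 80774 days = 221.1 years.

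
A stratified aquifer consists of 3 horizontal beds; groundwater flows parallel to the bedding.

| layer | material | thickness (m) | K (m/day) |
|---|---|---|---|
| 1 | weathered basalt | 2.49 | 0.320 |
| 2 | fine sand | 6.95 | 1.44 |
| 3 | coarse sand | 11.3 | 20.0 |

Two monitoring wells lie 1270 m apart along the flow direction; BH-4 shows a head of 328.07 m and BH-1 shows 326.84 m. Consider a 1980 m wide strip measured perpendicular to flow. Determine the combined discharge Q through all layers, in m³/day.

454

Flow is parallel to layering, so each bed carries its own Darcy discharge and the transmissivities add.
Σ(K_i·b_i) = 0.320×2.49 + 1.44×6.95 + 20.0×11.3 = 236.8 m²/day.
Hydraulic gradient i = (328.07 − 326.84) / 1270 = 1.23 / 1270 = 0.0009685.
Q = Σ(K_i·b_i) · W · i = 236.8 × 1980 × 0.0009685 = 454.1 m³/day.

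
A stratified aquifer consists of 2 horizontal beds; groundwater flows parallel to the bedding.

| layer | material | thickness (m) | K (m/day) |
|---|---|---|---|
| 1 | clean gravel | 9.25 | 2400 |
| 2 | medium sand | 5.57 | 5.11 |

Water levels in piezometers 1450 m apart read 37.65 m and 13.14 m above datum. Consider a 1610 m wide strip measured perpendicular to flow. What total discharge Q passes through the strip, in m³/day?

Flow is parallel to layering, so each bed carries its own Darcy discharge and the transmissivities add.
Σ(K_i·b_i) = 2400×9.25 + 5.11×5.57 = 22228 m²/day.
Hydraulic gradient i = (37.65 − 13.14) / 1450 = 24.51 / 1450 = 0.01690.
Q = Σ(K_i·b_i) · W · i = 22228 × 1610 × 0.01690 = 6.049e+05 m³/day.

605000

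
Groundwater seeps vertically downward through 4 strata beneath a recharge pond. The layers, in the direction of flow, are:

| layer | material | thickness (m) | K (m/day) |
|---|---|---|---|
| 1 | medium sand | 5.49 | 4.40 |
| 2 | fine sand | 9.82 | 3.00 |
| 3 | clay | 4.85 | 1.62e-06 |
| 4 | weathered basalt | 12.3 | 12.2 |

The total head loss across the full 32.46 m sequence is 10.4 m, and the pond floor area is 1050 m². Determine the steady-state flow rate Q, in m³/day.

0.00365

Flow is perpendicular to layering, so the layers act in series and the equivalent K is the thickness-weighted harmonic mean.
Total thickness L = 5.49 + 9.82 + 4.85 + 12.3 = 32.46 m.
Σ(b_i/K_i) = 5.49/4.40 + 9.82/3.00 + 4.85/1.62e-06 + 12.3/12.2 = 2.994e+06 d.
K_eq = L / Σ(b_i/K_i) = 32.46 / 2.994e+06 = 1.084e-05 m/day.
Q = K_eq · A · (Δh/L) = 1.084e-05 × 1050 × (10.4/32.46) = 0.003647 m³/day.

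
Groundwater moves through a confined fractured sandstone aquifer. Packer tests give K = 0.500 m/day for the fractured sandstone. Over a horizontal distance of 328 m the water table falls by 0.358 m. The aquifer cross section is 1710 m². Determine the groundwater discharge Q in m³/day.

0.933

Hydraulic gradient i = Δh / L = 0.358 / 328 = 0.001091.
Darcy's law: Q = K · A · i = 0.5000 × 1710 × 0.001091 = 0.9332 m³/day.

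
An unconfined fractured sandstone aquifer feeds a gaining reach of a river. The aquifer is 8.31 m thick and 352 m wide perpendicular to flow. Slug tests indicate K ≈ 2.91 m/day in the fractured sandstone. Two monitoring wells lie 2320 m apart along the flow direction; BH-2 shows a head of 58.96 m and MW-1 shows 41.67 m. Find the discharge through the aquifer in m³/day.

Cross-sectional area A = 352 × 8.31 = 2925 m².
Hydraulic gradient i = (58.96 − 41.67) / 2320 = 17.29 / 2320 = 0.007453.
Darcy's law: Q = K · A · i = 2.910 × 2925 × 0.007453 = 63.44 m³/day.

63.4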